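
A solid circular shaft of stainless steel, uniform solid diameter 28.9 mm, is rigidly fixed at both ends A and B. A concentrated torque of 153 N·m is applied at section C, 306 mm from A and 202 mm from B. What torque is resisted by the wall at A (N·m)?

With uniform GJ and both ends fixed, compatibility θ_AC = θ_CB gives T_A·a = T_B·b, together with T_A + T_B = T₀.
T_A = T₀·b/(a+b) = 153.0·202/508.0 = 60.84 N·m; T_B = 92.16 N·m.

60.8 N·m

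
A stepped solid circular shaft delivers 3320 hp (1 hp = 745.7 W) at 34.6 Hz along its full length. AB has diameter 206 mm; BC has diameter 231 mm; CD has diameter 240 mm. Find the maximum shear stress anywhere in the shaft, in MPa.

6.63 MPa

ω = 2π·34.6 = 217.4 rad/s, so T = P/ω = 3320×745.7 / 217.4 = 11390 N·m.
Under the same torque, τ_max = 16T/(πd³) is largest where d is smallest — segment AB (d = 206 mm).
τ_max = 16·11390/(π·(0.206)³) = 6.635×10^6 Pa.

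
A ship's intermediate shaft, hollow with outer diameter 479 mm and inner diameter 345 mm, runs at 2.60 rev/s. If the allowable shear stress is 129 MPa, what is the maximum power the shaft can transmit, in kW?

J = π(d_o⁴ − d_i⁴)/32 = π(0.479⁴ − 0.345⁴)/32 = 3.777×10^-3 m⁴.
T_max = τ_allow·J/r = 1.29×10^8 × 3.777×10^-3 / 0.239 = 2.035e6 N·m.
ω = 2π·2.60 = 16.34 rad/s, so P_max = T_max·ω = 3.324×10^7 W.

33200 kW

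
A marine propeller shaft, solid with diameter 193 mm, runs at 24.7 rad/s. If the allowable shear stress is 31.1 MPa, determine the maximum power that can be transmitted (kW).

1080 kW

J = πd⁴/32 = π(0.193)⁴/32 = 1.362×10^-4 m⁴.
T_max = τ_allow·J/r = 3.11×10^7 × 1.362×10^-4 / 0.0965 = 43900 N·m.
ω = 24.7 rad/s, so P_max = T_max·ω = 1.084×10^6 W.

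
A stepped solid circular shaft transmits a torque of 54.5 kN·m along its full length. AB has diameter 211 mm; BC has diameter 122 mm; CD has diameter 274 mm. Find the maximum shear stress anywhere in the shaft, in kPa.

153000 kPa

Under the same torque, τ_max = 16T/(πd³) is largest where d is smallest — segment BC (d = 122 mm).
τ_max = 16·54500/(π·(0.122)³) = 1.529×10^8 Pa.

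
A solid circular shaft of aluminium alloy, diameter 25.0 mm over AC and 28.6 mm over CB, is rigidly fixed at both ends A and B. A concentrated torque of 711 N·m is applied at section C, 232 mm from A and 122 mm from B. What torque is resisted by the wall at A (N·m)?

Compatibility: T_A·a/J_AC = T_B·b/J_CB with T_A + T_B = T₀.
J_AC = 3.83×10^-8 m⁴, J_CB = 6.57×10^-8 m⁴, so T_A = T₀·(J_AC/a)/((J_AC/a)+(J_CB/b)) = 167.0 N·m, T_B = 544.0 N·m.

167 N·m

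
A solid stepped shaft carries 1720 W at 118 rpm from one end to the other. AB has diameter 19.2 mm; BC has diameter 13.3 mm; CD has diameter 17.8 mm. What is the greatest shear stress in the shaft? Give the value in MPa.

ω = 2π·118/60 = 12.36 rad/s, so T = P/ω = 1720 / 12.36 = 139.2 N·m.
Under the same torque, τ_max = 16T/(πd³) is largest where d is smallest — segment BC (d = 13.3 mm).
τ_max = 16·139.2/(π·(0.0133)³) = 3.013×10^8 Pa.

301 MPa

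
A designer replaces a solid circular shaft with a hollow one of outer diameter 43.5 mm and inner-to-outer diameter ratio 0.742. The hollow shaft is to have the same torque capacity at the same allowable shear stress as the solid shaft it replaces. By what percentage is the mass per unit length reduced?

Equal τ_max and T ⇒ the solid shaft needs d_s³ = d_o³(1−k⁴), so d_s = 43.5·(1−0.742⁴)^(1/3) = 38.57 mm.
Area ratio A_h/A_s = d_o²(1−k²)/d_s² = (1−k²)/(1−k⁴)^(2/3) = 0.5718.
Mass saving = 1 − 0.5718 = 42.8 %.

42.8 %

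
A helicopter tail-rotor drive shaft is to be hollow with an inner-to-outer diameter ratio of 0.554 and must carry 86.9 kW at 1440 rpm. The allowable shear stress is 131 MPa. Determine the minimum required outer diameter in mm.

ω = 2π·1440/60 = 150.8 rad/s, so T = P/ω = 86.9×10³ / 150.8 = 576.3 N·m.
For a hollow shaft with d_i/d_o = 0.554: τ_max = 16T/(π d_o³ (1−k⁴)), so d_o = [16T/(π τ_allow (1−k⁴))]^(1/3) = [16·576.3/(π·1.31×10^8·0.9058)]^(1/3) = 0.02914 m.

29.1 mm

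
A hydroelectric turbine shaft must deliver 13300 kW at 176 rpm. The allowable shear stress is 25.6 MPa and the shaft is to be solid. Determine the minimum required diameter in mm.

ω = 2π·176/60 = 18.43 rad/s, so T = P/ω = 13300×10³ / 18.43 = 721600 N·m.
For a solid shaft τ_max = 16T/(πd³), so d = (16T/(π τ_allow))^(1/3) = (16·721600/(π·2.56×10^7))^(1/3) = 0.5236 m.

524 mm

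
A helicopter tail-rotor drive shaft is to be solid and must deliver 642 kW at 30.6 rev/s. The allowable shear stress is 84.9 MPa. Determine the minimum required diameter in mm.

58.5 mm

ω = 2π·30.6 = 192.3 rad/s, so T = P/ω = 642×10³ / 192.3 = 3339 N·m.
For a solid shaft τ_max = 16T/(πd³), so d = (16T/(π τ_allow))^(1/3) = (16·3339/(π·8.49×10^7))^(1/3) = 0.05851 m.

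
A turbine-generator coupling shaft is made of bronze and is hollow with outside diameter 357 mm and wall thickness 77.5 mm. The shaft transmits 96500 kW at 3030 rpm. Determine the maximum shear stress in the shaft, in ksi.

5.50 ksi

ω = 2π·3030/60 = 317.3 rad/s, so T = P/ω = 96500×10³ / 317.3 = 304100 N·m.
J = π(d_o⁴ − d_i⁴)/32 = π(0.357⁴ − 0.202⁴)/32 = 1.431×10^-3 m⁴.
τ_max = T·r/J = 304100 × 0.178 / 1.431×10^-3 = 3.793×10^7 Pa.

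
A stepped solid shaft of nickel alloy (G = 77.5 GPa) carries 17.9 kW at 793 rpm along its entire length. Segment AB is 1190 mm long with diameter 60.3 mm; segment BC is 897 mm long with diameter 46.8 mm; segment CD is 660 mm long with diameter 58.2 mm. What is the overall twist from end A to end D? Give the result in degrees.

ω = 2π·793/60 = 83.04 rad/s, so T = P/ω = 17.9×10³ / 83.04 = 215.6 N·m.
J_AB = π(0.0603)⁴/32 = 1.30×10^-6 m⁴; J_BC = π(0.0468)⁴/32 = 4.71×10^-7 m⁴; J_CD = π(0.0582)⁴/32 = 1.13×10^-6 m⁴.
θ = (T/G)·Σ L_i/J_i = (215.6/77.5×10⁹)·(1.19/1.30×10^-6 + 0.897/4.71×10^-7 + 0.660/1.13×10^-6) = 9.477×10^-3 rad.

0.543°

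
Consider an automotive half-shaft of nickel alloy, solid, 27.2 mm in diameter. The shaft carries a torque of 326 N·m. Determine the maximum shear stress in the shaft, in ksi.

12.0 ksi

J = πd⁴/32 = π(0.0272)⁴/32 = 5.374×10^-8 m⁴.
τ_max = T·r/J = 326.0 × 0.0136 / 5.374×10^-8 = 8.251×10^7 Pa.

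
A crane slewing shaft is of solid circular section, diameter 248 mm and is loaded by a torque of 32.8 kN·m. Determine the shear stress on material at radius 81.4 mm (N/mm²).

7.19 N/mm²

J = πd⁴/32 = π(0.248)⁴/32 = 3.714×10^-4 m⁴.
Shear stress varies linearly with radius: τ = T·r/J = 32800 × 0.0814 / 3.714×10^-4 = 7.189×10^6 Pa.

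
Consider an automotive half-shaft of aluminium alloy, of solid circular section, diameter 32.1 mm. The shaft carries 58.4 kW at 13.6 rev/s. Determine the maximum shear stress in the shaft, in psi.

15300 psi

ω = 2π·13.6 = 85.45 rad/s, so T = P/ω = 58.4×10³ / 85.45 = 683.4 N·m.
J = πd⁴/32 = π(0.0321)⁴/32 = 1.042×10^-7 m⁴.
τ_max = T·r/J = 683.4 × 0.0161 / 1.042×10^-7 = 1.052×10^8 Pa.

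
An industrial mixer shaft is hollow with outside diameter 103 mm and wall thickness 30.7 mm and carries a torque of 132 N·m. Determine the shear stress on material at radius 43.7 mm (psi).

77.8 psi

J = π(d_o⁴ − d_i⁴)/32 = π(0.103⁴ − 0.0416⁴)/32 = 1.076×10^-5 m⁴.
Shear stress varies linearly with radius: τ = T·r/J = 132.0 × 0.0437 / 1.076×10^-5 = 5.363×10^5 Pa.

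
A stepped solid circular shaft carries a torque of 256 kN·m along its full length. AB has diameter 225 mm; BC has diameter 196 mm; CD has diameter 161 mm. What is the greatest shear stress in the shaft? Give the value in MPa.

Under the same torque, τ_max = 16T/(πd³) is largest where d is smallest — segment CD (d = 161 mm).
τ_max = 16·256000/(π·(0.161)³) = 3.124×10^8 Pa.

312 MPa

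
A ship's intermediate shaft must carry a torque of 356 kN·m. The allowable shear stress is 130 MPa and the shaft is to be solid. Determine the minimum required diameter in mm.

241 mm

For a solid shaft τ_max = 16T/(πd³), so d = (16T/(π τ_allow))^(1/3) = (16·356000/(π·1.30×10^8))^(1/3) = 0.2407 m.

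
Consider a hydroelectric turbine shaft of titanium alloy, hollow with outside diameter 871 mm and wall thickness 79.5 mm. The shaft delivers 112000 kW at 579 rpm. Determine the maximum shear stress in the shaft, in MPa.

ω = 2π·579/60 = 60.63 rad/s, so T = P/ω = 112000×10³ / 60.63 = 1.847e6 N·m.
J = π(d_o⁴ − d_i⁴)/32 = π(0.871⁴ − 0.712⁴)/32 = 0.03127 m⁴.
τ_max = T·r/J = 1.847e6 × 0.435 / 0.03127 = 2.572×10^7 Pa.

25.7 MPa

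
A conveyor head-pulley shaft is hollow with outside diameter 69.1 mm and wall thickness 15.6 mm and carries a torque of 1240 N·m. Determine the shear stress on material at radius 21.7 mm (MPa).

J = π(d_o⁴ − d_i⁴)/32 = π(0.0691⁴ − 0.0379⁴)/32 = 2.036×10^-6 m⁴.
Shear stress varies linearly with radius: τ = T·r/J = 1240 × 0.0217 / 2.036×10^-6 = 1.322×10^7 Pa.

13.2 MPa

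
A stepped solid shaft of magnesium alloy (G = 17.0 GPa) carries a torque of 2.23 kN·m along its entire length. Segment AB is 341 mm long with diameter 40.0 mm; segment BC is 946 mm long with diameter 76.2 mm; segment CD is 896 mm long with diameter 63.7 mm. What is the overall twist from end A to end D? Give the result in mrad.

288 mrad

J_AB = π(0.0400)⁴/32 = 2.51×10^-7 m⁴; J_BC = π(0.0762)⁴/32 = 3.31×10^-6 m⁴; J_CD = π(0.0637)⁴/32 = 1.62×10^-6 m⁴.
θ = (T/G)·Σ L_i/J_i = (2230/17.0×10⁹)·(0.341/2.51×10^-7 + 0.946/3.31×10^-6 + 0.896/1.62×10^-6) = 0.2882 rad.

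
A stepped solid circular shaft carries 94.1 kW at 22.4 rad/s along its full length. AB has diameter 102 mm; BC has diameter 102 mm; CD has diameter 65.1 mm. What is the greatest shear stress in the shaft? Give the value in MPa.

77.5 MPa

ω = 22.4 rad/s, so T = P/ω = 94.1×10³ / 22.40 = 4201 N·m.
Under the same torque, τ_max = 16T/(πd³) is largest where d is smallest — segment CD (d = 65.1 mm).
τ_max = 16·4201/(π·(0.0651)³) = 7.755×10^7 Pa.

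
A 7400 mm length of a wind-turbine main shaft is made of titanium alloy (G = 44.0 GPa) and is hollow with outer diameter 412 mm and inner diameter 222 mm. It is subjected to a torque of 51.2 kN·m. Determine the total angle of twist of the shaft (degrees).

0.190°

J = π(d_o⁴ − d_i⁴)/32 = π(0.412⁴ − 0.222⁴)/32 = 2.590×10^-3 m⁴.
θ = T·L/(G·J) = 51200 × 7.40 / (44.0×10⁹ × 2.590×10^-3) = 3.324×10^-3 rad.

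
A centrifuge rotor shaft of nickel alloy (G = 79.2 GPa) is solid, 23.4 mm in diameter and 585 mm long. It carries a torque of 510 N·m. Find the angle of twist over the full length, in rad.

J = πd⁴/32 = π(0.0234)⁴/32 = 2.943×10^-8 m⁴.
θ = T·L/(G·J) = 510.0 × 0.585 / (79.2×10⁹ × 2.943×10^-8) = 0.1280 rad.

0.128 rad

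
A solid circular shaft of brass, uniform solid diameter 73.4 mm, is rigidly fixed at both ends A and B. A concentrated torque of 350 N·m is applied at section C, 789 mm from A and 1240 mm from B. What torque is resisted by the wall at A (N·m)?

214 N·m

With uniform GJ and both ends fixed, compatibility θ_AC = θ_CB gives T_A·a = T_B·b, together with T_A + T_B = T₀.
T_A = T₀·b/(a+b) = 350.0·1240/2029 = 213.9 N·m; T_B = 136.1 N·m.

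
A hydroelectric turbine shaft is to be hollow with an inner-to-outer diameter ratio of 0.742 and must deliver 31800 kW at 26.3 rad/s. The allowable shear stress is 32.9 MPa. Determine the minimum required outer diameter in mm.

645 mm

ω = 26.3 rad/s, so T = P/ω = 31800×10³ / 26.30 = 1.209e6 N·m.
For a hollow shaft with d_i/d_o = 0.742: τ_max = 16T/(π d_o³ (1−k⁴)), so d_o = [16T/(π τ_allow (1−k⁴))]^(1/3) = [16·1.209e6/(π·3.29×10^7·0.6969)]^(1/3) = 0.6452 m.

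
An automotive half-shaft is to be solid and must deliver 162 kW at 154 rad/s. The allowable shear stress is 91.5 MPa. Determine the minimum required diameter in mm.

ω = 154 rad/s, so T = P/ω = 162×10³ / 154.0 = 1052 N·m.
For a solid shaft τ_max = 16T/(πd³), so d = (16T/(π τ_allow))^(1/3) = (16·1052/(π·9.15×10^7))^(1/3) = 0.03883 m.

38.8 mm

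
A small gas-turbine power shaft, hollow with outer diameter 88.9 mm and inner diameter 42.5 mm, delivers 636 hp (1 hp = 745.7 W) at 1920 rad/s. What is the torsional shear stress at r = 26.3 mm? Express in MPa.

1.12 MPa

ω = 1920 rad/s, so T = P/ω = 636×745.7 / 1920 = 247.0 N·m.
J = π(d_o⁴ − d_i⁴)/32 = π(0.0889⁴ − 0.0425⁴)/32 = 5.812×10^-6 m⁴.
Shear stress varies linearly with radius: τ = T·r/J = 247.0 × 0.0263 / 5.812×10^-6 = 1.118×10^6 Pa.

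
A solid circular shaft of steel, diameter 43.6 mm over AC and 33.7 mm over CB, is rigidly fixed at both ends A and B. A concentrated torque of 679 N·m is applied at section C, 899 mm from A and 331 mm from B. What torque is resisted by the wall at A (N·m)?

Compatibility: T_A·a/J_AC = T_B·b/J_CB with T_A + T_B = T₀.
J_AC = 3.55×10^-7 m⁴, J_CB = 1.27×10^-7 m⁴, so T_A = T₀·(J_AC/a)/((J_AC/a)+(J_CB/b)) = 344.8 N·m, T_B = 334.2 N·m.

345 N·m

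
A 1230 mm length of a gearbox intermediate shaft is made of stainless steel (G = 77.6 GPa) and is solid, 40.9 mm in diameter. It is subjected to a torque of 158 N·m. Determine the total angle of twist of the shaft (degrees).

0.522°

J = πd⁴/32 = π(0.0409)⁴/32 = 2.747×10^-7 m⁴.
θ = T·L/(G·J) = 158.0 × 1.23 / (77.6×10⁹ × 2.747×10^-7) = 9.116×10^-3 rad.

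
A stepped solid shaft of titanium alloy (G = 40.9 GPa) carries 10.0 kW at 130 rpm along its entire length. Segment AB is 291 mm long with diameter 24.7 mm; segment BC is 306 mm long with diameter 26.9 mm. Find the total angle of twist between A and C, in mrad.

ω = 2π·130/60 = 13.61 rad/s, so T = P/ω = 10.0×10³ / 13.61 = 734.6 N·m.
J_AB = π(0.0247)⁴/32 = 3.65×10^-8 m⁴; J_BC = π(0.0269)⁴/32 = 5.14×10^-8 m⁴.
θ = (T/G)·Σ L_i/J_i = (734.6/40.9×10⁹)·(0.291/3.65×10^-8 + 0.306/5.14×10^-8) = 0.2499 rad.

250 mrad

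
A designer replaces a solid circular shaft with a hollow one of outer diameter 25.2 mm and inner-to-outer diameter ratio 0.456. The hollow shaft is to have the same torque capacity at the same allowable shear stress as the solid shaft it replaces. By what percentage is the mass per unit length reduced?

18.4 %

Equal τ_max and T ⇒ the solid shaft needs d_s³ = d_o³(1−k⁴), so d_s = 25.2·(1−0.456⁴)^(1/3) = 24.83 mm.
Area ratio A_h/A_s = d_o²(1−k²)/d_s² = (1−k²)/(1−k⁴)^(2/3) = 0.8158.
Mass saving = 1 − 0.8158 = 18.4 %.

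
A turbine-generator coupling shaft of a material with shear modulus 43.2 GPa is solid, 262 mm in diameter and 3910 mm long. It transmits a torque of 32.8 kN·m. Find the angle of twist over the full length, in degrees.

0.368°

J = πd⁴/32 = π(0.262)⁴/32 = 4.626×10^-4 m⁴.
θ = T·L/(G·J) = 32800 × 3.91 / (43.2×10⁹ × 4.626×10^-4) = 6.417×10^-3 rad.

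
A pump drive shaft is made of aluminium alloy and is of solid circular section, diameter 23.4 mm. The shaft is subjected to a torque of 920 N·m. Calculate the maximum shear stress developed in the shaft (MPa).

J = πd⁴/32 = π(0.0234)⁴/32 = 2.943×10^-8 m⁴.
τ_max = T·r/J = 920.0 × 0.0117 / 2.943×10^-8 = 3.657×10^8 Pa.

366 MPa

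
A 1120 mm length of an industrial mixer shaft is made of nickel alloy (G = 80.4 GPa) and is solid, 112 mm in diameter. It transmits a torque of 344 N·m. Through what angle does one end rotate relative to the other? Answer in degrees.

J = πd⁴/32 = π(0.112)⁴/32 = 1.545×10^-5 m⁴.
θ = T·L/(G·J) = 344.0 × 1.12 / (80.4×10⁹ × 1.545×10^-5) = 3.102×10^-4 rad.

0.0178°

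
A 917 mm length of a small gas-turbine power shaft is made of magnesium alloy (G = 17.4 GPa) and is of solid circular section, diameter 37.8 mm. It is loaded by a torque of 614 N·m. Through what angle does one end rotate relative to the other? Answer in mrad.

J = πd⁴/32 = π(0.0378)⁴/32 = 2.004×10^-7 m⁴.
θ = T·L/(G·J) = 614.0 × 0.917 / (17.4×10⁹ × 2.004×10^-7) = 0.1614 rad.

161 mrad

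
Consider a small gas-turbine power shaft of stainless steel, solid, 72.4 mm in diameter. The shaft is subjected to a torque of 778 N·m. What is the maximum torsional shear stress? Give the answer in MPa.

10.4 MPa

J = πd⁴/32 = π(0.0724)⁴/32 = 2.697×10^-6 m⁴.
τ_max = T·r/J = 778.0 × 0.0362 / 2.697×10^-6 = 1.044×10^7 Pa.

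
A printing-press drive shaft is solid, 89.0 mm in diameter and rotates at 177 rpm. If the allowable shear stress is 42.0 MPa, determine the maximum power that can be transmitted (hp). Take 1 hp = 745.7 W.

J = πd⁴/32 = π(0.0890)⁴/32 = 6.160×10^-6 m⁴.
T_max = τ_allow·J/r = 4.20×10^7 × 6.160×10^-6 / 0.0445 = 5814 N·m.
ω = 2π·177/60 = 18.54 rad/s, so P_max = T_max·ω = 1.078×10^5 W.

145 hp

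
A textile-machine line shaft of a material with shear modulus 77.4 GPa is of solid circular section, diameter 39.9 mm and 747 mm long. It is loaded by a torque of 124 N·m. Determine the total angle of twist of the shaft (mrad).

J = πd⁴/32 = π(0.0399)⁴/32 = 2.488×10^-7 m⁴.
θ = T·L/(G·J) = 124.0 × 0.747 / (77.4×10⁹ × 2.488×10^-7) = 4.810×10^-3 rad.

4.81 mrad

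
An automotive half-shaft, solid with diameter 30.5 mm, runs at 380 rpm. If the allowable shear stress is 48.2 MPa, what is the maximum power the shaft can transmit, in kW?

J = πd⁴/32 = π(0.0305)⁴/32 = 8.496×10^-8 m⁴.
T_max = τ_allow·J/r = 4.82×10^7 × 8.496×10^-8 / 0.0152 = 268.5 N·m.
ω = 2π·380/60 = 39.79 rad/s, so P_max = T_max·ω = 1.069×10^4 W.

10.7 kW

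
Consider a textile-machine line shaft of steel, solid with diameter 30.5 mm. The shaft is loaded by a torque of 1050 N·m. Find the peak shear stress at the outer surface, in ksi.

J = πd⁴/32 = π(0.0305)⁴/32 = 8.496×10^-8 m⁴.
τ_max = T·r/J = 1050 × 0.0152 / 8.496×10^-8 = 1.885×10^8 Pa.

27.3 ksi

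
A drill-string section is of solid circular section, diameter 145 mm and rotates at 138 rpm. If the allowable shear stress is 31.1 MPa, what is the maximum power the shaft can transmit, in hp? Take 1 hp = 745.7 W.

J = πd⁴/32 = π(0.145)⁴/32 = 4.340×10^-5 m⁴.
T_max = τ_allow·J/r = 3.11×10^7 × 4.340×10^-5 / 0.0725 = 18620 N·m.
ω = 2π·138/60 = 14.45 rad/s, so P_max = T_max·ω = 2.690×10^5 W.

361 hp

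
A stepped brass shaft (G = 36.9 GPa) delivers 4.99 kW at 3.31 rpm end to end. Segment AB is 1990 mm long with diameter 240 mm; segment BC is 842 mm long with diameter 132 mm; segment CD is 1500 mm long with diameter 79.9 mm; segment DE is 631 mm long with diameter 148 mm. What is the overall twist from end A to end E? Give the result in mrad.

ω = 2π·3.31/60 = 0.3466 rad/s, so T = P/ω = 4.99×10³ / 0.3466 = 14400 N·m.
J_AB = π(0.240)⁴/32 = 3.26×10^-4 m⁴; J_BC = π(0.132)⁴/32 = 2.98×10^-5 m⁴; J_CD = π(0.0799)⁴/32 = 4.00×10^-6 m⁴; J_DE = π(0.148)⁴/32 = 4.71×10^-5 m⁴.
θ = (T/G)·Σ L_i/J_i = (14400/36.9×10⁹)·(1.99/3.26×10^-4 + 0.842/2.98×10^-5 + 1.50/4.00×10^-6 + 0.631/4.71×10^-5) = 0.1649 rad.

165 mrad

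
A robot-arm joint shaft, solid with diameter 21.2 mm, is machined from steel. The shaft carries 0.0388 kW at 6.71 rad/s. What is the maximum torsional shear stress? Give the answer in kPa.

3090 kPa

ω = 6.71 rad/s, so T = P/ω = 0.0388×10³ / 6.710 = 5.782 N·m.
J = πd⁴/32 = π(0.0212)⁴/32 = 1.983×10^-8 m⁴.
τ_max = T·r/J = 5.782 × 0.0106 / 1.983×10^-8 = 3.091×10^6 Pa.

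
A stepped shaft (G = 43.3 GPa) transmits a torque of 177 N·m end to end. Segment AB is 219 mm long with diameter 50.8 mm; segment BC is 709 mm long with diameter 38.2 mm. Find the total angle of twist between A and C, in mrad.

15.2 mrad

J_AB = π(0.0508)⁴/32 = 6.54×10^-7 m⁴; J_BC = π(0.0382)⁴/32 = 2.09×10^-7 m⁴.
θ = (T/G)·Σ L_i/J_i = (177.0/43.3×10⁹)·(0.219/6.54×10^-7 + 0.709/2.09×10^-7) = 0.01523 rad.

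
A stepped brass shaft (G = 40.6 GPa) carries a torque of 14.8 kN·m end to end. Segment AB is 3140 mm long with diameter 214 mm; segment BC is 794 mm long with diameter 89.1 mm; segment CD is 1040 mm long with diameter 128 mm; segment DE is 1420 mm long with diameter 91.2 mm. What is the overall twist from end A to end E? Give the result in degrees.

J_AB = π(0.214)⁴/32 = 2.06×10^-4 m⁴; J_BC = π(0.0891)⁴/32 = 6.19×10^-6 m⁴; J_CD = π(0.128)⁴/32 = 2.64×10^-5 m⁴; J_DE = π(0.0912)⁴/32 = 6.79×10^-6 m⁴.
θ = (T/G)·Σ L_i/J_i = (14800/40.6×10⁹)·(3.14/2.06×10^-4 + 0.794/6.19×10^-6 + 1.04/2.64×10^-5 + 1.42/6.79×10^-6) = 0.1429 rad.

8.19°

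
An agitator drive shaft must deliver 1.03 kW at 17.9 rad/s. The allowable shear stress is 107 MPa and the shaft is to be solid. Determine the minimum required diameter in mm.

ω = 17.9 rad/s, so T = P/ω = 1.03×10³ / 17.90 = 57.54 N·m.
For a solid shaft τ_max = 16T/(πd³), so d = (16T/(π τ_allow))^(1/3) = (16·57.54/(π·1.07×10^8))^(1/3) = 0.01399 m.

14.0 mm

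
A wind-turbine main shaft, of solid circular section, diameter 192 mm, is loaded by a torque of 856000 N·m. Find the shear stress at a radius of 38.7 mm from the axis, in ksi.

36.0 ksi

J = πd⁴/32 = π(0.192)⁴/32 = 1.334×10^-4 m⁴.
Shear stress varies linearly with radius: τ = T·r/J = 856000 × 0.0387 / 1.334×10^-4 = 2.483×10^8 Pa.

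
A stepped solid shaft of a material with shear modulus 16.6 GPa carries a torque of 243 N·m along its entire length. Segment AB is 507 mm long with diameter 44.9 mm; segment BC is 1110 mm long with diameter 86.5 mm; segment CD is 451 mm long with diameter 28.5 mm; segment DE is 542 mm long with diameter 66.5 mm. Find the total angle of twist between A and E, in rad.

0.128 rad

J_AB = π(0.0449)⁴/32 = 3.99×10^-7 m⁴; J_BC = π(0.0865)⁴/32 = 5.50×10^-6 m⁴; J_CD = π(0.0285)⁴/32 = 6.48×10^-8 m⁴; J_DE = π(0.0665)⁴/32 = 1.92×10^-6 m⁴.
θ = (T/G)·Σ L_i/J_i = (243.0/16.6×10⁹)·(0.507/3.99×10^-7 + 1.11/5.50×10^-6 + 0.451/6.48×10^-8 + 0.542/1.92×10^-6) = 0.1276 rad.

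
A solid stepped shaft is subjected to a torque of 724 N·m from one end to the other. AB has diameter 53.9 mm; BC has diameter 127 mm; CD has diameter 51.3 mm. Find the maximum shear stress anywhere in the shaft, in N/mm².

27.3 N/mm²

Under the same torque, τ_max = 16T/(πd³) is largest where d is smallest — segment CD (d = 51.3 mm).
τ_max = 16·724.0/(π·(0.0513)³) = 2.731×10^7 Pa.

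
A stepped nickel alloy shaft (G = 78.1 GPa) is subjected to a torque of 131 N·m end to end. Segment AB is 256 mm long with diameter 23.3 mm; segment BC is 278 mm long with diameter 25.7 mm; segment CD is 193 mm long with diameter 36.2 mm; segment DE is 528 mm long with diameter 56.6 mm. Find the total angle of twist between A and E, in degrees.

1.63°

J_AB = π(0.0233)⁴/32 = 2.89×10^-8 m⁴; J_BC = π(0.0257)⁴/32 = 4.28×10^-8 m⁴; J_CD = π(0.0362)⁴/32 = 1.69×10^-7 m⁴; J_DE = π(0.0566)⁴/32 = 1.01×10^-6 m⁴.
θ = (T/G)·Σ L_i/J_i = (131.0/78.1×10⁹)·(0.256/2.89×10^-8 + 0.278/4.28×10^-8 + 0.193/1.69×10^-7 + 0.528/1.01×10^-6) = 0.02853 rad.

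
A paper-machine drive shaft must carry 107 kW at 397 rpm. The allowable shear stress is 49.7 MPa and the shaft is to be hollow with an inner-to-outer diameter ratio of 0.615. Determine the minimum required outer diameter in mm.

67.5 mm

ω = 2π·397/60 = 41.57 rad/s, so T = P/ω = 107×10³ / 41.57 = 2574 N·m.
For a hollow shaft with d_i/d_o = 0.615: τ_max = 16T/(π d_o³ (1−k⁴)), so d_o = [16T/(π τ_allow (1−k⁴))]^(1/3) = [16·2574/(π·4.97×10^7·0.8569)]^(1/3) = 0.06752 m.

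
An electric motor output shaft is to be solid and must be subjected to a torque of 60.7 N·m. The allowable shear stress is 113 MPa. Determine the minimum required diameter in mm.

14.0 mm

For a solid shaft τ_max = 16T/(πd³), so d = (16T/(π τ_allow))^(1/3) = (16·60.70/(π·1.13×10^8))^(1/3) = 0.01399 m.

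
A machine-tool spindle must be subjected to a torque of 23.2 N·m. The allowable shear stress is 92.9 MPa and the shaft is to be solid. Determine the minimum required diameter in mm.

For a solid shaft τ_max = 16T/(πd³), so d = (16T/(π τ_allow))^(1/3) = (16·23.20/(π·9.29×10^7))^(1/3) = 0.01083 m.

10.8 mm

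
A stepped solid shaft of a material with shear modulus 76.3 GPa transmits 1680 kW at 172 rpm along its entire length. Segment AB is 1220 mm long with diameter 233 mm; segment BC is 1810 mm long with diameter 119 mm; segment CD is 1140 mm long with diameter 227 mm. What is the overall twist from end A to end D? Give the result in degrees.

ω = 2π·172/60 = 18.01 rad/s, so T = P/ω = 1680×10³ / 18.01 = 93270 N·m.
J_AB = π(0.233)⁴/32 = 2.89×10^-4 m⁴; J_BC = π(0.119)⁴/32 = 1.97×10^-5 m⁴; J_CD = π(0.227)⁴/32 = 2.61×10^-4 m⁴.
θ = (T/G)·Σ L_i/J_i = (93270/76.3×10⁹)·(1.22/2.89×10^-4 + 1.81/1.97×10^-5 + 1.14/2.61×10^-4) = 0.1229 rad.

7.04°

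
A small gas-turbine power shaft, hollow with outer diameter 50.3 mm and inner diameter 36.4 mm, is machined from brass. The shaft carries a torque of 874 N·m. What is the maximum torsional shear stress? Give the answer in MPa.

J = π(d_o⁴ − d_i⁴)/32 = π(0.0503⁴ − 0.0364⁴)/32 = 4.561×10^-7 m⁴.
τ_max = T·r/J = 874.0 × 0.0251 / 4.561×10^-7 = 4.819×10^7 Pa.

48.2 MPa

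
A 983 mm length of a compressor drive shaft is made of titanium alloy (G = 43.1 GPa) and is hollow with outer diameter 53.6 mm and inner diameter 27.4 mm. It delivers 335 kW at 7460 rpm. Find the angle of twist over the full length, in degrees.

0.742°

ω = 2π·7460/60 = 781.2 rad/s, so T = P/ω = 335×10³ / 781.2 = 428.8 N·m.
J = π(d_o⁴ − d_i⁴)/32 = π(0.0536⁴ − 0.0274⁴)/32 = 7.550×10^-7 m⁴.
θ = T·L/(G·J) = 428.8 × 0.983 / (43.1×10⁹ × 7.550×10^-7) = 0.01295 rad.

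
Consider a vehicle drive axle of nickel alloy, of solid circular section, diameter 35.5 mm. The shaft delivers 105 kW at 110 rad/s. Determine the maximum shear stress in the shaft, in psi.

15800 psi

ω = 110 rad/s, so T = P/ω = 105×10³ / 110.0 = 954.5 N·m.
J = πd⁴/32 = π(0.0355)⁴/32 = 1.559×10^-7 m⁴.
τ_max = T·r/J = 954.5 × 0.0177 / 1.559×10^-7 = 1.087×10^8 Pa.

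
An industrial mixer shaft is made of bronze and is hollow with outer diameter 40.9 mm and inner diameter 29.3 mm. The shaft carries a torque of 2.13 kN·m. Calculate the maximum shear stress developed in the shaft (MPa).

J = π(d_o⁴ − d_i⁴)/32 = π(0.0409⁴ − 0.0293⁴)/32 = 2.024×10^-7 m⁴.
τ_max = T·r/J = 2130 × 0.0204 / 2.024×10^-7 = 2.152×10^8 Pa.

215 MPa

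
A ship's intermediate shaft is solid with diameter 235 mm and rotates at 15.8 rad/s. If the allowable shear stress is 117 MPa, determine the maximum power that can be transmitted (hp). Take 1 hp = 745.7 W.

J = πd⁴/32 = π(0.235)⁴/32 = 2.994×10^-4 m⁴.
T_max = τ_allow·J/r = 1.17×10^8 × 2.994×10^-4 / 0.117 = 298100 N·m.
ω = 15.8 rad/s, so P_max = T_max·ω = 4.711×10^6 W.

6320 hp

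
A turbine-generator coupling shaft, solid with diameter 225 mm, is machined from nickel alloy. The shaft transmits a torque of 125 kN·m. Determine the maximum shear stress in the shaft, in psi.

J = πd⁴/32 = π(0.225)⁴/32 = 2.516×10^-4 m⁴.
τ_max = T·r/J = 125000 × 0.113 / 2.516×10^-4 = 5.589×10^7 Pa.

8110 psi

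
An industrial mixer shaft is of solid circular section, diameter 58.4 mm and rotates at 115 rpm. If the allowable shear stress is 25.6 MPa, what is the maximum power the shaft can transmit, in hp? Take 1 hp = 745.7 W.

J = πd⁴/32 = π(0.0584)⁴/32 = 1.142×10^-6 m⁴.
T_max = τ_allow·J/r = 2.56×10^7 × 1.142×10^-6 / 0.0292 = 1001 N·m.
ω = 2π·115/60 = 12.04 rad/s, so P_max = T_max·ω = 1.206×10^4 W.

16.2 hp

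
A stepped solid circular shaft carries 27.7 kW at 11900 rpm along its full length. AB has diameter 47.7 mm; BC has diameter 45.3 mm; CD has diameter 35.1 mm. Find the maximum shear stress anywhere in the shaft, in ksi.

0.380 ksi

ω = 2π·11900/60 = 1246 rad/s, so T = P/ω = 27.7×10³ / 1246 = 22.23 N·m.
Under the same torque, τ_max = 16T/(πd³) is largest where d is smallest — segment CD (d = 35.1 mm).
τ_max = 16·22.23/(π·(0.0351)³) = 2.618×10^6 Pa.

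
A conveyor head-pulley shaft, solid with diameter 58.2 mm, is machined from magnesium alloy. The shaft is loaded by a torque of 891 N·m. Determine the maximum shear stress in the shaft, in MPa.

23.0 MPa

J = πd⁴/32 = π(0.0582)⁴/32 = 1.126×10^-6 m⁴.
τ_max = T·r/J = 891.0 × 0.0291 / 1.126×10^-6 = 2.302×10^7 Pa.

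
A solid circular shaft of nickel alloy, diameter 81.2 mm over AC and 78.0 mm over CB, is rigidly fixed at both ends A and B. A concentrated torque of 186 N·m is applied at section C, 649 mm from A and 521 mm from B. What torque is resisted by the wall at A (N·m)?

90.3 N·m

Compatibility: T_A·a/J_AC = T_B·b/J_CB with T_A + T_B = T₀.
J_AC = 4.27×10^-6 m⁴, J_CB = 3.63×10^-6 m⁴, so T_A = T₀·(J_AC/a)/((J_AC/a)+(J_CB/b)) = 90.26 N·m, T_B = 95.74 N·m.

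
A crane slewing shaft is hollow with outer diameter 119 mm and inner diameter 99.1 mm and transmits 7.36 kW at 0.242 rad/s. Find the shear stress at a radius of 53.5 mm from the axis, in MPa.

159 MPa

ω = 0.242 rad/s, so T = P/ω = 7.36×10³ / 0.2420 = 30410 N·m.
J = π(d_o⁴ − d_i⁴)/32 = π(0.119⁴ − 0.0991⁴)/32 = 1.022×10^-5 m⁴.
Shear stress varies linearly with radius: τ = T·r/J = 30410 × 0.0535 / 1.022×10^-5 = 1.592×10^8 Pa.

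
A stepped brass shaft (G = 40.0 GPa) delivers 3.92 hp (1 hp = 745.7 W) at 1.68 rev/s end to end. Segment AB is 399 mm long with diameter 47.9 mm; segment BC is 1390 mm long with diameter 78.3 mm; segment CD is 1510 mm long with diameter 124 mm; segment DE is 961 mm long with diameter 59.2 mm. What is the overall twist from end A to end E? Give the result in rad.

ω = 2π·1.68 = 10.56 rad/s, so T = P/ω = 3.92×745.7 / 10.56 = 276.9 N·m.
J_AB = π(0.0479)⁴/32 = 5.17×10^-7 m⁴; J_BC = π(0.0783)⁴/32 = 3.69×10^-6 m⁴; J_CD = π(0.124)⁴/32 = 2.32×10^-5 m⁴; J_DE = π(0.0592)⁴/32 = 1.21×10^-6 m⁴.
θ = (T/G)·Σ L_i/J_i = (276.9/40.0×10⁹)·(0.399/5.17×10^-7 + 1.39/3.69×10^-6 + 1.51/2.32×10^-5 + 0.961/1.21×10^-6) = 0.01392 rad.

0.0139 rad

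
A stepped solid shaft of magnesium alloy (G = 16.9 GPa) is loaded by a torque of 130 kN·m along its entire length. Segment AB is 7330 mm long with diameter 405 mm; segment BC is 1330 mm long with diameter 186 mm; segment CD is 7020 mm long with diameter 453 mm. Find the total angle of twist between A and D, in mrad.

J_AB = π(0.405)⁴/32 = 2.64×10^-3 m⁴; J_BC = π(0.186)⁴/32 = 1.18×10^-4 m⁴; J_CD = π(0.453)⁴/32 = 4.13×10^-3 m⁴.
θ = (T/G)·Σ L_i/J_i = (130000/16.9×10⁹)·(7.33/2.64×10^-3 + 1.33/1.18×10^-4 + 7.02/4.13×10^-3) = 0.1215 rad.

121 mrad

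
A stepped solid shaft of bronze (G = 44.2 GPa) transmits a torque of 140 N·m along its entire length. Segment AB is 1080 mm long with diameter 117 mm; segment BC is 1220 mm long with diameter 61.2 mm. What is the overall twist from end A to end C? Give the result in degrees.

0.171°

J_AB = π(0.117)⁴/32 = 1.84×10^-5 m⁴; J_BC = π(0.0612)⁴/32 = 1.38×10^-6 m⁴.
θ = (T/G)·Σ L_i/J_i = (140.0/44.2×10⁹)·(1.08/1.84×10^-5 + 1.22/1.38×10^-6) = 2.992×10^-3 rad.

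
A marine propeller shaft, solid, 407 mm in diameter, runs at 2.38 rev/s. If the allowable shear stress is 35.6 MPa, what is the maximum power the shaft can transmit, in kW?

J = πd⁴/32 = π(0.407)⁴/32 = 2.694×10^-3 m⁴.
T_max = τ_allow·J/r = 3.56×10^7 × 2.694×10^-3 / 0.203 = 471300 N·m.
ω = 2π·2.38 = 14.95 rad/s, so P_max = T_max·ω = 7.047×10^6 W.

7050 kW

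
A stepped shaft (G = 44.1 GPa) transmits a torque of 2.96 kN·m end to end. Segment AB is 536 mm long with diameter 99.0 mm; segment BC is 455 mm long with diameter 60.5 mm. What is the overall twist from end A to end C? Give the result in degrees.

1.55°

J_AB = π(0.0990)⁴/32 = 9.43×10^-6 m⁴; J_BC = π(0.0605)⁴/32 = 1.32×10^-6 m⁴.
θ = (T/G)·Σ L_i/J_i = (2960/44.1×10⁹)·(0.536/9.43×10^-6 + 0.455/1.32×10^-6) = 0.02703 rad.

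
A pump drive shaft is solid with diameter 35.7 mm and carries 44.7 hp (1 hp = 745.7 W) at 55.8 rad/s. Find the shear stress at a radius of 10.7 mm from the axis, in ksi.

ω = 55.8 rad/s, so T = P/ω = 44.7×745.7 / 55.80 = 597.4 N·m.
J = πd⁴/32 = π(0.0357)⁴/32 = 1.595×10^-7 m⁴.
Shear stress varies linearly with radius: τ = T·r/J = 597.4 × 0.0107 / 1.595×10^-7 = 4.008×10^7 Pa.

5.81 ksi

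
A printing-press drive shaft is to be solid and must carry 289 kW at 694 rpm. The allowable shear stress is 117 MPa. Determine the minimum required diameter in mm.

ω = 2π·694/60 = 72.68 rad/s, so T = P/ω = 289×10³ / 72.68 = 3977 N·m.
For a solid shaft τ_max = 16T/(πd³), so d = (16T/(π τ_allow))^(1/3) = (16·3977/(π·1.17×10^8))^(1/3) = 0.05573 m.

55.7 mm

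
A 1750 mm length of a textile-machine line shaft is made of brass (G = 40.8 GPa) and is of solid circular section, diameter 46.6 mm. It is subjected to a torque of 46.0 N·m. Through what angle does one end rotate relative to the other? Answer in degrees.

J = πd⁴/32 = π(0.0466)⁴/32 = 4.630×10^-7 m⁴.
θ = T·L/(G·J) = 46.00 × 1.75 / (40.8×10⁹ × 4.630×10^-7) = 4.262×10^-3 rad.

0.244°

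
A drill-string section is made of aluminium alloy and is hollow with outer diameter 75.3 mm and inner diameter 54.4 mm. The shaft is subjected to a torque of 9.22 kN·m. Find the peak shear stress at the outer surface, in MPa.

J = π(d_o⁴ − d_i⁴)/32 = π(0.0753⁴ − 0.0544⁴)/32 = 2.297×10^-6 m⁴.
τ_max = T·r/J = 9220 × 0.0376 / 2.297×10^-6 = 1.512×10^8 Pa.

151 MPa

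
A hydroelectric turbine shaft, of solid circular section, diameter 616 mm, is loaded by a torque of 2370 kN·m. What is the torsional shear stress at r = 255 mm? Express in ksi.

6.20 ksi

J = πd⁴/32 = π(0.616)⁴/32 = 0.01414 m⁴.
Shear stress varies linearly with radius: τ = T·r/J = 2.370e6 × 0.255 / 0.01414 = 4.275×10^7 Pa.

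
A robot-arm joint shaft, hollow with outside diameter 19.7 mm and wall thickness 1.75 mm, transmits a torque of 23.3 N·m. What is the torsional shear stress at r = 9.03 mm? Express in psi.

3800 psi

J = π(d_o⁴ − d_i⁴)/32 = π(0.0197⁴ − 0.0162⁴)/32 = 8.025×10^-9 m⁴.
Shear stress varies linearly with radius: τ = T·r/J = 23.30 × 0.00903 / 8.025×10^-9 = 2.622×10^7 Pa.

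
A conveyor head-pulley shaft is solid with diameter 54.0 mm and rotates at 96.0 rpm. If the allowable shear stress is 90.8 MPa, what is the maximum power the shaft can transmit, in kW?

J = πd⁴/32 = π(0.0540)⁴/32 = 8.348×10^-7 m⁴.
T_max = τ_allow·J/r = 9.08×10^7 × 8.348×10^-7 / 0.0270 = 2807 N·m.
ω = 2π·96.0/60 = 10.05 rad/s, so P_max = T_max·ω = 2.822×10^4 W.

28.2 kW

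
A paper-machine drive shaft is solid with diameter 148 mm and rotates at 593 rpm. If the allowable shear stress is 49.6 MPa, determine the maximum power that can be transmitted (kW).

J = πd⁴/32 = π(0.148)⁴/32 = 4.710×10^-5 m⁴.
T_max = τ_allow·J/r = 4.96×10^7 × 4.710×10^-5 / 0.0740 = 31570 N·m.
ω = 2π·593/60 = 62.10 rad/s, so P_max = T_max·ω = 1.961×10^6 W.

1960 kW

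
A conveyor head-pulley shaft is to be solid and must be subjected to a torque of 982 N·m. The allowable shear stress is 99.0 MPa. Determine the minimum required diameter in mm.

For a solid shaft τ_max = 16T/(πd³), so d = (16T/(π τ_allow))^(1/3) = (16·982.0/(π·9.90×10^7))^(1/3) = 0.03697 m.

37.0 mm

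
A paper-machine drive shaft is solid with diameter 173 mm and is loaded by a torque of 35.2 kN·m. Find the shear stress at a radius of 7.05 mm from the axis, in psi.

J = πd⁴/32 = π(0.173)⁴/32 = 8.794×10^-5 m⁴.
Shear stress varies linearly with radius: τ = T·r/J = 35200 × 0.00705 / 8.794×10^-5 = 2.822×10^6 Pa.

409 psi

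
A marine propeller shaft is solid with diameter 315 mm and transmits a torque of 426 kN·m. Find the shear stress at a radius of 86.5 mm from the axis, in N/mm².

J = πd⁴/32 = π(0.315)⁴/32 = 9.666×10^-4 m⁴.
Shear stress varies linearly with radius: τ = T·r/J = 426000 × 0.0865 / 9.666×10^-4 = 3.812×10^7 Pa.

38.1 N/mm²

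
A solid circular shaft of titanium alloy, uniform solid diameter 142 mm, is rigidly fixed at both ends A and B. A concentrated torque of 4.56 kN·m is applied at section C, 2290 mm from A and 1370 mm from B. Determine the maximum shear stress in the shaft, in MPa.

With uniform GJ and both ends fixed, compatibility θ_AC = θ_CB gives T_A·a = T_B·b, together with T_A + T_B = T₀.
T_A = T₀·b/(a+b) = 4560·1370/3660 = 1707 N·m; T_B = 2853 N·m.
τ in each portion: τ_AC = 3.04×10^6 Pa, τ_CB = 5.07×10^6 Pa; maximum is in CB.
τ_max = T_CB·r/J = 2853·0.0710/3.99×10^-5 = 5.075×10^6 Pa.

5.07 MPa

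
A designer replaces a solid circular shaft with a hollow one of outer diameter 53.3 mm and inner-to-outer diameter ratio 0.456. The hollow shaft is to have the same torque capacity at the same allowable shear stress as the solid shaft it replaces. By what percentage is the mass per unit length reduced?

18.4 %

Equal τ_max and T ⇒ the solid shaft needs d_s³ = d_o³(1−k⁴), so d_s = 53.3·(1−0.456⁴)^(1/3) = 52.52 mm.
Area ratio A_h/A_s = d_o²(1−k²)/d_s² = (1−k²)/(1−k⁴)^(2/3) = 0.8158.
Mass saving = 1 − 0.8158 = 18.4 %.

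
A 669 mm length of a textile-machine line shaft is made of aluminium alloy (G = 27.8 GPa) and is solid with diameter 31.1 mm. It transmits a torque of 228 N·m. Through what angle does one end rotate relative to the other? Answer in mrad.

59.7 mrad

J = πd⁴/32 = π(0.0311)⁴/32 = 9.184×10^-8 m⁴.
θ = T·L/(G·J) = 228.0 × 0.669 / (27.8×10⁹ × 9.184×10^-8) = 0.05974 rad.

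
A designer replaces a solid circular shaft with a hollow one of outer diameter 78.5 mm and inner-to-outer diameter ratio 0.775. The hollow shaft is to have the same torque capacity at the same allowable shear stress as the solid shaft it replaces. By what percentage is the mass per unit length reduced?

46.2 %

Equal τ_max and T ⇒ the solid shaft needs d_s³ = d_o³(1−k⁴), so d_s = 78.5·(1−0.775⁴)^(1/3) = 67.62 mm.
Area ratio A_h/A_s = d_o²(1−k²)/d_s² = (1−k²)/(1−k⁴)^(2/3) = 0.5382.
Mass saving = 1 − 0.5382 = 46.2 %.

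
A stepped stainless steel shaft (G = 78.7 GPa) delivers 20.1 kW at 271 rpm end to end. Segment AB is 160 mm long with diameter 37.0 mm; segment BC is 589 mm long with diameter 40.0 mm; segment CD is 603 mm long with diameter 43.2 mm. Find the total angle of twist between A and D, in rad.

0.0448 rad

ω = 2π·271/60 = 28.38 rad/s, so T = P/ω = 20.1×10³ / 28.38 = 708.3 N·m.
J_AB = π(0.0370)⁴/32 = 1.84×10^-7 m⁴; J_BC = π(0.0400)⁴/32 = 2.51×10^-7 m⁴; J_CD = π(0.0432)⁴/32 = 3.42×10^-7 m⁴.
θ = (T/G)·Σ L_i/J_i = (708.3/78.7×10⁹)·(0.160/1.84×10^-7 + 0.589/2.51×10^-7 + 0.603/3.42×10^-7) = 0.04479 rad.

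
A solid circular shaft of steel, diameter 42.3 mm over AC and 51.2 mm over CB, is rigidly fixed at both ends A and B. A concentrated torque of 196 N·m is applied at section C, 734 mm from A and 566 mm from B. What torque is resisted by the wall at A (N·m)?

51.8 N·m

Compatibility: T_A·a/J_AC = T_B·b/J_CB with T_A + T_B = T₀.
J_AC = 3.14×10^-7 m⁴, J_CB = 6.75×10^-7 m⁴, so T_A = T₀·(J_AC/a)/((J_AC/a)+(J_CB/b)) = 51.80 N·m, T_B = 144.2 N·m.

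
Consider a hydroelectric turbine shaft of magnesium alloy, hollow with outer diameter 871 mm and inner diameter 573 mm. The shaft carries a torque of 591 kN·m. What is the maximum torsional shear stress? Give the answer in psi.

J = π(d_o⁴ − d_i⁴)/32 = π(0.871⁴ − 0.573⁴)/32 = 0.04592 m⁴.
τ_max = T·r/J = 591000 × 0.435 / 0.04592 = 5.605×10^6 Pa.

813 psi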